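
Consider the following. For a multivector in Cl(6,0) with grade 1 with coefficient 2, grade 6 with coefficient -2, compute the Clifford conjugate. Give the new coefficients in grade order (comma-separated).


Clifford conjugate sign for grade k: (-1)^(k(k+1)/2)
Grade 1: (-1)^(1*2/2) = (-1)^1 = -1, coeff 2 -> -2
Grade 6: (-1)^(6*7/2) = (-1)^21 = -1, coeff -2 -> 2
Conjugated coefficients: -2, 2


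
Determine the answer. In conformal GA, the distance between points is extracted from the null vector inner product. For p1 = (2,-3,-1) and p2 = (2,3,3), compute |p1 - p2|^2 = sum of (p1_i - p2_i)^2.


p1 - p2 = (0, -6, -4)
|p1 - p2|^2 = 0^2 + (-6)^2 + (-4)^2
= 0 + 36 + 16
= 52


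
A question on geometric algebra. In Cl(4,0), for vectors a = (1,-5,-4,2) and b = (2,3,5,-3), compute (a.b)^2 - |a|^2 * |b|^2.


a . b = 1*2 + (-5)*3 + (-4)*5 + 2*(-3)
= 2 + (-15) + (-20) + (-6) = -39
|a|^2 = 1^2 + (-5)^2 + (-4)^2 + 2^2 = 46
|b|^2 = 2^2 + 3^2 + 5^2 + (-3)^2 = 47
(a.b)^2 = (-39)^2 = 1521
|a|^2 * |b|^2 = 46 * 47 = 2162
Result = 1521 - 2162 = -641


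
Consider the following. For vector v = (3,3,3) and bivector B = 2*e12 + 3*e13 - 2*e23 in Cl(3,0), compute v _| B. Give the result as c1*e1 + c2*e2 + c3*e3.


Left contraction v _| B = <vB>_1 (grade-1 part of the geometric product vB).
Using e1_|e12 = e2, e2_|e12 = -e1, e1_|e13 = e3, e3_|e13 = -e1, e2_|e23 = e3, e3_|e23 = -e2:
e1 coeff: -v2*b12 - v3*b13 = -(3)*(2) - (3)*(3) = -15
e2 coeff: v1*b12 - v3*b23 = (3)*(2) - (3)*(-2) = 12
e3 coeff: v1*b13 + v2*b23 = (3)*(3) + (3)*(-2) = 3
v _| B = -15*e1 + 12*e2 + 3*e3


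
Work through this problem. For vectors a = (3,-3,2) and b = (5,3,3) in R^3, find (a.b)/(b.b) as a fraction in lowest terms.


Projection coefficient = (a . b) / (b . b)
a . b = 3*5 + (-3)*3 + 2*3
= 15 + (-9) + 6 = 12
b . b = 5^2 + 3^2 + 3^2
= 25 + 9 + 9 = 43
Coefficient = 12/43
In lowest terms: 12/43


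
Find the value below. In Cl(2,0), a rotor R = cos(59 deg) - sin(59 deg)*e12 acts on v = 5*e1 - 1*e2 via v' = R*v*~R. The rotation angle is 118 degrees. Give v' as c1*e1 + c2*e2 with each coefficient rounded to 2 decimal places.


Rotor R = cos(59deg) - sin(59deg)*e12
Rotation angle theta = 2 * 59 = 118 degrees
v' = R*v*~R rotates v by theta.
cos(118deg) = -0.4695, sin(118deg) = 0.8829
v'_1 = 5*cos(118deg) - (-1)*sin(118deg)
= 5*(-0.4695) - (-1)*0.8829
= -1.46
v'_2 = 5*sin(118deg) + (-1)*cos(118deg)
= 5*0.8829 + (-1)*(-0.4695)
= 4.88
v' = -1.46*e1 + 4.88*e2


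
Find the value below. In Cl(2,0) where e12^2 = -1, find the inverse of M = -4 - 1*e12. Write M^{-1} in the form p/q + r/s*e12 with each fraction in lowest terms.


M = -4 - 1*e12, where e12^2 = -1.
Since M commutes with its reverse ~M = a - b*e12, M * ~M = a^2 - b^2*e12^2 = a^2 + b^2.
So M^{-1} = ~M / (a^2 + b^2) = (a - b*e12)/(a^2 + b^2).
a^2 + b^2 = 16 + 1 = 17
Scalar part = -4/17 = -4/17
Bivector coeff = 1/17 = 1/17
M^{-1} = -4/17 + 1/17*e12


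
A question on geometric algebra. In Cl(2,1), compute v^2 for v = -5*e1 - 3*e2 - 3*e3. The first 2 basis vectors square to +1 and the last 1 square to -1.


v^2 = sum of c_i^2 * e_i^2
Positive signature terms (e_i^2 = +1): (-5)^2 + (-3)^2 = 34
Negative signature terms (e_j^2 = -1): (-3)^2 = 9
v^2 = 34 - 9 = 25


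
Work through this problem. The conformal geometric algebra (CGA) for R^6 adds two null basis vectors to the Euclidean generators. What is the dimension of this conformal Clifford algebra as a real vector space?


The conformal model of R^6 uses Cl(7,1): the 6 Euclidean generators plus two extra orthogonal generators e+ (e+^2 = +1) and e- (e-^2 = -1), from which the null vectors e0, einf are built.
Number of generators m = 6 + 2 = 8.
dim Cl(p,q) = 2^m = 2^8 = 256


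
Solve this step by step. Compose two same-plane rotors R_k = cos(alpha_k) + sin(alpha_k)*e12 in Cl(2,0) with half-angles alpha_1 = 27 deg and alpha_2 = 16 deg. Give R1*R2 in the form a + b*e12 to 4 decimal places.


Same-plane rotors commute and their half-angles add:
R1*R2 = cos(a1 + a2) + sin(a1 + a2)*e12.
a1 + a2 = 27 + 16 = 43 deg
cos(43 deg) = 0.7314
sin(43 deg) = 0.6820
R1*R2 = 0.7314 + 0.6820*e12


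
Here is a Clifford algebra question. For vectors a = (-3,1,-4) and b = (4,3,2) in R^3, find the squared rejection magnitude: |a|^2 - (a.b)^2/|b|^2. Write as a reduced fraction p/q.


|a|^2 = (-3)^2 + 1^2 + (-4)^2 = 26
|b|^2 = 4^2 + 3^2 + 2^2 = 29
a . b = (-3)*4 + 1*3 + (-4)*2 = -17
(a.b)^2 = (-17)^2 = 289
|rej|^2 = 26 - 289/29
= (754 - 289)/29
= 465/29
In lowest terms: 465/29


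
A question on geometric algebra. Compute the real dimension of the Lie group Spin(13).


Spin(n) double-covers SO(n); both have Lie algebra so(n) of dimension n(n-1)/2.
n = 13
n(n-1) = 13 * 12 = 156
dim Spin(13) = 156/2 = 78


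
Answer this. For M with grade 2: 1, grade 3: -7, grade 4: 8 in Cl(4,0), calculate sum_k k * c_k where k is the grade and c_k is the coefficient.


Grade-weighted sum = sum of grade_k * coefficient_k
2*1 = 2
3*(-7) = -21
4*8 = 32
Total = 2 + (-21) + 32 = 13


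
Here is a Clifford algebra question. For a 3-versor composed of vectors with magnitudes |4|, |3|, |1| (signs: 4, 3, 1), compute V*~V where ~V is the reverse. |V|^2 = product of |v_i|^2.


Each vector v_i has |v_i|^2 = s_i^2
Squared scales: 4^2 = 16, 3^2 = 9, 1^2 = 1
|V|^2 = 16 * 9 * 1
= 144


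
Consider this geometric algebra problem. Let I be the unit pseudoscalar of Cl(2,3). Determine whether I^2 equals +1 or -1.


The pseudoscalar I = e1...e_n (product of all n generators) of Cl(p,q) satisfies I^2 = (-1)^(q + n(n-1)/2).
p = 2, q = 3, n = p + q = 5
n(n-1)/2 = 5 * 4 / 2 = 10
Exponent = q + n(n-1)/2 = 3 + 10 = 13
I^2 = (-1)^13 = -1


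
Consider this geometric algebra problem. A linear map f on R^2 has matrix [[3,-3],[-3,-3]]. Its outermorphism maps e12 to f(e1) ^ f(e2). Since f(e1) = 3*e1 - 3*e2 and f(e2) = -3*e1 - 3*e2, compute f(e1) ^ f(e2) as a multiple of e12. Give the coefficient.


The outermorphism of a linear map f sends e1^e2 to f(e1)^f(e2).
f(e1) = 3*e1 - 3*e2
f(e2) = -3*e1 - 3*e2
f(e1) ^ f(e2) = (3*e1 - 3*e2) ^ (-3*e1 - 3*e2)
= 3*(-3)*e12 + (-3)*(-3)*e21
= (-9 - 9)*e12
= -18*e12
Coefficient = -18


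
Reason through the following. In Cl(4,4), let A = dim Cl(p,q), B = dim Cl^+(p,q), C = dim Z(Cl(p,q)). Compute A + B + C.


n = 4 + 4 = 8
Total dim = 2^8 = 256
Even subalgebra dim = 2^7 = 128
n is even, so center dim = 1
Sum = 256 + 128 + 1 = 385


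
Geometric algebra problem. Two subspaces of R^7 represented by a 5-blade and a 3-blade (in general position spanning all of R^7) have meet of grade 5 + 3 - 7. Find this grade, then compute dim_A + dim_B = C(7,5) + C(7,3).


Meet grade = grade(A) + grade(B) - n
= 5 + 3 - 7 = 1
C(7,5) = 21
C(7,3) = 35
dim_A + dim_B = 21 + 35 = 56


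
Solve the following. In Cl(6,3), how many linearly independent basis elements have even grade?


Even subalgebra dimension = 2^(n-1)
n = 6 + 3 = 9
2^(9 - 1) = 2^8 = 256
Verification: sum of C(9,k) for even k = 1 + 36 + 126 + 84 + 9 = 256
Result = 256


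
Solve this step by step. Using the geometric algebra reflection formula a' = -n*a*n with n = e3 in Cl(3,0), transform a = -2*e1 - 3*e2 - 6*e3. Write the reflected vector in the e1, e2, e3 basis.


Reflection formula: a' = -n*a*n, with n = e3 (unit vector, n^2 = 1).
For reflection through hyperplane perp to e3:
The component along e3 flips sign, others stay.
a = (-2, -3, -6)
a' = (-2, -3, 6)
a' = -2*e1 - 3*e2 + 6*e3


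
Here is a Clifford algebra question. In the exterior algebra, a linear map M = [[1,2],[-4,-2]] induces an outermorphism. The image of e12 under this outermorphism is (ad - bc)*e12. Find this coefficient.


The outermorphism of a linear map f sends e1^e2 to f(e1)^f(e2).
f(e1) = 1*e1 - 4*e2
f(e2) = 2*e1 - 2*e2
f(e1) ^ f(e2) = (1*e1 - 4*e2) ^ (2*e1 - 2*e2)
= 1*(-2)*e12 + (-4)*2*e21
= (-2 - (-8))*e12
= 6*e12
Coefficient = 6


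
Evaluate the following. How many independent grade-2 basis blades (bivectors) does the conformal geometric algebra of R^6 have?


The conformal model of R^6 uses Cl(7,1) with m = 6 + 2 = 8 generators.
Number of grade-2 blades = C(m, 2) = C(8, 2)
= 8*7/2 = 28


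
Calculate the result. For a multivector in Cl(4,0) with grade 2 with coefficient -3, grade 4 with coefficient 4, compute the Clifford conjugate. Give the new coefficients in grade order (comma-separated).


Clifford conjugate sign for grade k: (-1)^(k(k+1)/2)
Grade 2: (-1)^(2*3/2) = (-1)^3 = -1, coeff -3 -> 3
Grade 4: (-1)^(4*5/2) = (-1)^10 = 1, coeff 4 -> 4
Conjugated coefficients: 3, 4


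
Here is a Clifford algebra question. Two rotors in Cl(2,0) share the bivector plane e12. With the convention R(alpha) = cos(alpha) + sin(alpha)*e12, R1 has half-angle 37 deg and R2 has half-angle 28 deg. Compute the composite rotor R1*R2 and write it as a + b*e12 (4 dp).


Same-plane rotors commute and their half-angles add:
R1*R2 = cos(a1 + a2) + sin(a1 + a2)*e12.
a1 + a2 = 37 + 28 = 65 deg
cos(65 deg) = 0.4226
sin(65 deg) = 0.9063
R1*R2 = 0.4226 + 0.9063*e12


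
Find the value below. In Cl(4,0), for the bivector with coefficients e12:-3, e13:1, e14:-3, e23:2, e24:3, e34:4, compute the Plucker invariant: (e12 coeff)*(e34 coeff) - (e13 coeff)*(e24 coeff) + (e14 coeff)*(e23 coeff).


Plucker relation: af - be + cd
a*f = (-3)*4 = -12
b*e = 1*3 = 3
c*d = (-3)*2 = -6
af - be + cd = -12 - 3 + (-6)
= -21


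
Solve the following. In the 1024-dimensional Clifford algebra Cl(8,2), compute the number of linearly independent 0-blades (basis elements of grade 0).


Number of grade-k basis blades in Cl(p,q) with n = p + q is C(n, k).
n = 8 + 2 = 10
C(10, 0) = 10! / (0! * 10!)
= 3628800 / (1 * 3628800)
= 1


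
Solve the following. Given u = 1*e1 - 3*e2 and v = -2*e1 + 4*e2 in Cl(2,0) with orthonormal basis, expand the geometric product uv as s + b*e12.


Expand: (1*e1 - 3*e2)(-2*e1 + 4*e2)
= 1*(-2)*e1e1 + 1*4*e1e2 + (-3)*(-2)*e2e1 + (-3)*4*e2e2
Using e1^2 = e2^2 = 1, e2e1 = -e1e2:
Scalar part s = 1*(-2) + (-3)*4 = -2 + (-12) = -14
Bivector part b = 1*4 - (-3)*(-2) = 4 - 6 = -2
uv = -14 - 2*e12


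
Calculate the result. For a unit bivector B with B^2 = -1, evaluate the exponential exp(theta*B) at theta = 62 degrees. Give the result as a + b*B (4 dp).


For a unit bivector B with B^2 = -1, the exponential series gives
e^(theta*B) = cos(theta) + sin(theta)*B (the GA analogue of Euler's formula).
theta = 62 degrees = 1.082104 rad
cos(62 deg) = 0.4695
sin(62 deg) = 0.8829
exp(theta*B) = 0.4695 + 0.8829*B


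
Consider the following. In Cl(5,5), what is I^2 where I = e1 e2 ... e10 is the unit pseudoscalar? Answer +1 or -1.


The pseudoscalar I = e1...e_n (product of all n generators) of Cl(p,q) satisfies I^2 = (-1)^(q + n(n-1)/2).
p = 5, q = 5, n = p + q = 10
n(n-1)/2 = 10 * 9 / 2 = 45
Exponent = q + n(n-1)/2 = 5 + 45 = 50
I^2 = (-1)^50 = +1


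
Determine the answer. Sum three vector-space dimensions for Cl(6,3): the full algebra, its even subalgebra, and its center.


n = 6 + 3 = 9
Total dim = 2^9 = 512
Even subalgebra dim = 2^8 = 256
n is odd, so center dim = 2
Sum = 512 + 256 + 2 = 770


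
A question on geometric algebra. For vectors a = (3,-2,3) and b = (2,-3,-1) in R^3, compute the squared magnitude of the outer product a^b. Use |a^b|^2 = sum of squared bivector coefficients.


a wedge b = (a1*b2 - a2*b1)*e12 + (a1*b3 - a3*b1)*e13 + (a2*b3 - a3*b2)*e23
e12 coeff: 3*(-3) - (-2)*2 = -9 - (-4) = -5
e13 coeff: 3*(-1) - 3*2 = -3 - 6 = -9
e23 coeff: (-2)*(-1) - 3*(-3) = 2 - (-9) = 11
|a wedge b|^2 = (-5)^2 + (-9)^2 + 11^2
= 25 + 81 + 121
= 227


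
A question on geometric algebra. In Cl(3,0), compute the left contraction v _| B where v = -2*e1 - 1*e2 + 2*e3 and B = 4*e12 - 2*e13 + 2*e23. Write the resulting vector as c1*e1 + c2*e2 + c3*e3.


Left contraction v _| B = <vB>_1 (grade-1 part of the geometric product vB).
Using e1_|e12 = e2, e2_|e12 = -e1, e1_|e13 = e3, e3_|e13 = -e1, e2_|e23 = e3, e3_|e23 = -e2:
e1 coeff: -v2*b12 - v3*b13 = -(-1)*(4) - (2)*(-2) = 8
e2 coeff: v1*b12 - v3*b23 = (-2)*(4) - (2)*(2) = -12
e3 coeff: v1*b13 + v2*b23 = (-2)*(-2) + (-1)*(2) = 2
v _| B = 8*e1 - 12*e2 + 2*e3


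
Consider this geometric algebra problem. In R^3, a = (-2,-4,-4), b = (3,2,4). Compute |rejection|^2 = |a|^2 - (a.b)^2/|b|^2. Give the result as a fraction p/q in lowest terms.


|a|^2 = (-2)^2 + (-4)^2 + (-4)^2 = 36
|b|^2 = 3^2 + 2^2 + 4^2 = 29
a . b = (-2)*3 + (-4)*2 + (-4)*4 = -30
(a.b)^2 = (-30)^2 = 900
|rej|^2 = 36 - 900/29
= (1044 - 900)/29
= 144/29
In lowest terms: 144/29


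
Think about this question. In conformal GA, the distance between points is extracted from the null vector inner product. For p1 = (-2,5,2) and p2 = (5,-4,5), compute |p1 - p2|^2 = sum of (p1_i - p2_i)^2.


p1 - p2 = (-7, 9, -3)
|p1 - p2|^2 = (-7)^2 + 9^2 + (-3)^2
= 49 + 81 + 9
= 139


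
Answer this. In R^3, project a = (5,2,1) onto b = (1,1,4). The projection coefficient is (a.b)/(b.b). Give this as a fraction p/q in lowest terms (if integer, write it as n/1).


Projection coefficient = (a . b) / (b . b)
a . b = 5*1 + 2*1 + 1*4
= 5 + 2 + 4 = 11
b . b = 1^2 + 1^2 + 4^2
= 1 + 1 + 16 = 18
Coefficient = 11/18
In lowest terms: 11/18


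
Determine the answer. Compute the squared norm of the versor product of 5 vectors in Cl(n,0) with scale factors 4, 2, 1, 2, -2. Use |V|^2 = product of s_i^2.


Each vector v_i has |v_i|^2 = s_i^2
Squared scales: 4^2 = 16, 2^2 = 4, 1^2 = 1, 2^2 = 4, (-2)^2 = 4
|V|^2 = 16 * 4 * 1 * 4 * 4
= 1024


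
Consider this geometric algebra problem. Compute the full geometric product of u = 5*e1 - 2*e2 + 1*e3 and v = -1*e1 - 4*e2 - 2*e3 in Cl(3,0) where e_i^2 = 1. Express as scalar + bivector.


In Cl(3,0): e_i^2 = 1, e_ie_j = -e_je_i for i != j.
Scalar part = u . v = 5*(-1) + (-2)*(-4) + 1*(-2)
= -5 + 8 + (-2) = 1
e12 coeff = 5*(-4) - (-2)*(-1) = -20 - 2 = -22
e13 coeff = 5*(-2) - 1*(-1) = -10 - (-1) = -9
e23 coeff = (-2)*(-2) - 1*(-4) = 4 - (-4) = 8
uv = 1 - 22*e12 - 9*e13 + 8*e23


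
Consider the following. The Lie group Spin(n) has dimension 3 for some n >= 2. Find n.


dim Spin(n) = dim so(n) = n(n-1)/2.
Solve n(n-1)/2 = 3, i.e. n^2 - n - 6 = 0.
Discriminant = 1 + 8*3 = 25
n = (1 + sqrt(25))/2 = (1 + 5)/2 = 3


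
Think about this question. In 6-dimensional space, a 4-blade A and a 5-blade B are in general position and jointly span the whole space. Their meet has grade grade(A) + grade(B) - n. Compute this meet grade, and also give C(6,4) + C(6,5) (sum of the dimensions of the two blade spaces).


Meet grade = grade(A) + grade(B) - n
= 4 + 5 - 6 = 3
C(6,4) = 15
C(6,5) = 6
dim_A + dim_B = 15 + 6 = 21


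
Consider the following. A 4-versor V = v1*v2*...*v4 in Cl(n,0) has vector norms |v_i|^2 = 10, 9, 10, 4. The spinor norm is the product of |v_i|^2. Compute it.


Spinor norm N(V) = |v1|^2 * |v2|^2 * ... * |v4|^2
= 10 * 9 * 10 * 4
Running product: 10, 90, 900, 3600
N(V) = 3600


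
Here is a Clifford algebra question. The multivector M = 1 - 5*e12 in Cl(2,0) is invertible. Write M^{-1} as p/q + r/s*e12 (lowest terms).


M = 1 - 5*e12, where e12^2 = -1.
Since M commutes with its reverse ~M = a - b*e12, M * ~M = a^2 - b^2*e12^2 = a^2 + b^2.
So M^{-1} = ~M / (a^2 + b^2) = (a - b*e12)/(a^2 + b^2).
a^2 + b^2 = 1 + 25 = 26
Scalar part = 1/26 = 1/26
Bivector coeff = 5/26 = 5/26
M^{-1} = 1/26 + 5/26*e12


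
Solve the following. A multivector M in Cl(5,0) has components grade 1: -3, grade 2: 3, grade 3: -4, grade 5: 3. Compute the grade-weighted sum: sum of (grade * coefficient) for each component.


Grade-weighted sum = sum of grade_k * coefficient_k
1*(-3) = -3
2*3 = 6
3*(-4) = -12
5*3 = 15
Total = -3 + 6 + (-12) + 15 = 6


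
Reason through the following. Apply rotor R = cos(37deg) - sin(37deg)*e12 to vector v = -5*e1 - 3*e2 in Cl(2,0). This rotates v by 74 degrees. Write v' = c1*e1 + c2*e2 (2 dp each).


Rotor R = cos(37deg) - sin(37deg)*e12
Rotation angle theta = 2 * 37 = 74 degrees
v' = R*v*~R rotates v by theta.
cos(74deg) = 0.2756, sin(74deg) = 0.9613
v'_1 = -5*cos(74deg) - (-3)*sin(74deg)
= -5*0.2756 - (-3)*0.9613
= 1.51
v'_2 = -5*sin(74deg) + (-3)*cos(74deg)
= -5*0.9613 + (-3)*0.2756
= -5.63
v' = 1.51*e1 - 5.63*e2


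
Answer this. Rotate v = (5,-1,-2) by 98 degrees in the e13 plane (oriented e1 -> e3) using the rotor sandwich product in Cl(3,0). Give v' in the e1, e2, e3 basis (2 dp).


Rotor R = cos(49deg) - sin(49deg)*e13
Rotation angle theta = 2 * 49 = 98 degrees in the e13 plane (e1 -> e3).
The component perpendicular to the plane (e2) is invariant: v'_2 = v2 = -1.00
cos(98deg) = -0.1392, sin(98deg) = 0.9903
v'_1 = v1*cos(theta) - v3*sin(theta) = 5*(-0.1392) - (-2)*0.9903 = 1.28
v'_3 = v1*sin(theta) + v3*cos(theta) = 5*0.9903 + (-2)*(-0.1392) = 5.23
v' = 1.28*e1 - 1.00*e2 + 5.23*e3


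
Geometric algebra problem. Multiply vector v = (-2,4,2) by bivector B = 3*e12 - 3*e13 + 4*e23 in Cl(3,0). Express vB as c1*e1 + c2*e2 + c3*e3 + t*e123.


vB has grade-1 (vector) and grade-3 (trivector) parts: vB = (v _| B) + (v ^ B).
Vector part <vB>_1:
  e1: -v2*b12 - v3*b13 = -(4)*(3) - (2)*(-3) = -6
  e2: v1*b12 - v3*b23 = (-2)*(3) - (2)*(4) = -14
  e3: v1*b13 + v2*b23 = (-2)*(-3) + (4)*(4) = 22
Trivector part <vB>_3:
  e123: v1*b23 - v2*b13 + v3*b12 = (-2)*(4) - (4)*(-3) + (2)*(3) = 10
vB = -6*e1 - 14*e2 + 22*e3 + 10*e123


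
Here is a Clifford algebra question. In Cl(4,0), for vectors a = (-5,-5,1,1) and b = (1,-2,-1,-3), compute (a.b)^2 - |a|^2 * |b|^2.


a . b = (-5)*1 + (-5)*(-2) + 1*(-1) + 1*(-3)
= -5 + 10 + (-1) + (-3) = 1
|a|^2 = (-5)^2 + (-5)^2 + 1^2 + 1^2 = 52
|b|^2 = 1^2 + (-2)^2 + (-1)^2 + (-3)^2 = 15
(a.b)^2 = 1^2 = 1
|a|^2 * |b|^2 = 52 * 15 = 780
Result = 1 - 780 = -779


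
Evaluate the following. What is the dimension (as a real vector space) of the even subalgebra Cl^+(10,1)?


Even subalgebra dimension = 2^(n-1)
n = 10 + 1 = 11
2^(11 - 1) = 2^10 = 1024
Verification: sum of C(11,k) for even k = 1 + 55 + 330 + 462 + 165 + 11 = 1024
Result = 1024


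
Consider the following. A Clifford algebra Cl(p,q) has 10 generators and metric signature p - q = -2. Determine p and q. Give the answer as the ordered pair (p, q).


We need p + q = 10 and p - q = -2.
Adding: 2p = 10 + (-2) = 8, so p = 4.
Then q = 10 - 4 = 6.
(p, q) = (4, 6)


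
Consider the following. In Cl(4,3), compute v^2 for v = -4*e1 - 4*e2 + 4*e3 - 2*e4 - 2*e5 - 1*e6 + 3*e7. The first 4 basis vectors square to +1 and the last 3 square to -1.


v^2 = sum of c_i^2 * e_i^2
Positive signature terms (e_i^2 = +1): (-4)^2 + (-4)^2 + 4^2 + (-2)^2 = 52
Negative signature terms (e_j^2 = -1): (-2)^2 + (-1)^2 + 3^2 = 14
v^2 = 52 - 14 = 38


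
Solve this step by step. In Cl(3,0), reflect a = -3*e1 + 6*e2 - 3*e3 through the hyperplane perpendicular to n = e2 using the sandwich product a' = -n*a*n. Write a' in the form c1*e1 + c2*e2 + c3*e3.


Reflection formula: a' = -n*a*n, with n = e2 (unit vector, n^2 = 1).
For reflection through hyperplane perp to e2:
The component along e2 flips sign, others stay.
a = (-3, 6, -3)
a' = (-3, -6, -3)
a' = -3*e1 - 6*e2 - 3*e3


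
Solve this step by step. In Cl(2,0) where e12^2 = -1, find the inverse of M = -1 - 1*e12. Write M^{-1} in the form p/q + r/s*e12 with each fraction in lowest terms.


M = -1 - 1*e12, where e12^2 = -1.
Since M commutes with its reverse ~M = a - b*e12, M * ~M = a^2 - b^2*e12^2 = a^2 + b^2.
So M^{-1} = ~M / (a^2 + b^2) = (a - b*e12)/(a^2 + b^2).
a^2 + b^2 = 1 + 1 = 2
Scalar part = -1/2 = -1/2
Bivector coeff = 1/2 = 1/2
M^{-1} = -1/2 + 1/2*e12


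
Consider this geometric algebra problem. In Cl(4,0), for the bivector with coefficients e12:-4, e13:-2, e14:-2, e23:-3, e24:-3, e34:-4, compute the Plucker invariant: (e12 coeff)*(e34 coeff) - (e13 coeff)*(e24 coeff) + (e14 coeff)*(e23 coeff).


Plucker relation: af - be + cd
a*f = (-4)*(-4) = 16
b*e = (-2)*(-3) = 6
c*d = (-2)*(-3) = 6
af - be + cd = 16 - 6 + 6
= 16


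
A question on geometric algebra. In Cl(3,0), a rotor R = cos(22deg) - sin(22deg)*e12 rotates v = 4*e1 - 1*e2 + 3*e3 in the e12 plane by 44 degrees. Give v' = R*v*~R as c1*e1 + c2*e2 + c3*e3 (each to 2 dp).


Rotor R = cos(22deg) - sin(22deg)*e12
Rotation angle theta = 2 * 22 = 44 degrees in the e12 plane (e1 -> e2).
The component perpendicular to the plane (e3) is invariant: v'_3 = v3 = 3.00
cos(44deg) = 0.7193, sin(44deg) = 0.6947
v'_1 = v1*cos(theta) - v2*sin(theta) = 4*0.7193 - (-1)*0.6947 = 3.57
v'_2 = v1*sin(theta) + v2*cos(theta) = 4*0.6947 + (-1)*0.7193 = 2.06
v' = 3.57*e1 + 2.06*e2 + 3.00*e3


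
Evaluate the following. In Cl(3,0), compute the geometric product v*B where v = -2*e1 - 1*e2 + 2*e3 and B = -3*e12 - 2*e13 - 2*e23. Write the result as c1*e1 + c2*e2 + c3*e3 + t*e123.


vB has grade-1 (vector) and grade-3 (trivector) parts: vB = (v _| B) + (v ^ B).
Vector part <vB>_1:
  e1: -v2*b12 - v3*b13 = -(-1)*(-3) - (2)*(-2) = 1
  e2: v1*b12 - v3*b23 = (-2)*(-3) - (2)*(-2) = 10
  e3: v1*b13 + v2*b23 = (-2)*(-2) + (-1)*(-2) = 6
Trivector part <vB>_3:
  e123: v1*b23 - v2*b13 + v3*b12 = (-2)*(-2) - (-1)*(-2) + (2)*(-3) = -4
vB = 1*e1 + 10*e2 + 6*e3 - 4*e123


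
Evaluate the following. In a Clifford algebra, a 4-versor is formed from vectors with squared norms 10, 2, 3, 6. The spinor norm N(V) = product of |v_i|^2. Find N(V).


Spinor norm N(V) = |v1|^2 * |v2|^2 * ... * |v4|^2
= 10 * 2 * 3 * 6
Running product: 10, 20, 60, 360
N(V) = 360


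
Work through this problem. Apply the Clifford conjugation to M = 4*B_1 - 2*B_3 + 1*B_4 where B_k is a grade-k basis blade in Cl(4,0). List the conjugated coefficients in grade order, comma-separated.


Clifford conjugate sign for grade k: (-1)^(k(k+1)/2)
Grade 1: (-1)^(1*2/2) = (-1)^1 = -1, coeff 4 -> -4
Grade 3: (-1)^(3*4/2) = (-1)^6 = 1, coeff -2 -> -2
Grade 4: (-1)^(4*5/2) = (-1)^10 = 1, coeff 1 -> 1
Conjugated coefficients: -4, -2, 1


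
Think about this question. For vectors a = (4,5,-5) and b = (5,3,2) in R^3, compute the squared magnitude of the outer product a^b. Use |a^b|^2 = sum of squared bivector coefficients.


a wedge b = (a1*b2 - a2*b1)*e12 + (a1*b3 - a3*b1)*e13 + (a2*b3 - a3*b2)*e23
e12 coeff: 4*3 - 5*5 = 12 - 25 = -13
e13 coeff: 4*2 - (-5)*5 = 8 - (-25) = 33
e23 coeff: 5*2 - (-5)*3 = 10 - (-15) = 25
|a wedge b|^2 = (-13)^2 + 33^2 + 25^2
= 169 + 1089 + 625
= 1883


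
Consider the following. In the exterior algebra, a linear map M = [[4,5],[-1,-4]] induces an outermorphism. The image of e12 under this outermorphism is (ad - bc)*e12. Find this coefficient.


The outermorphism of a linear map f sends e1^e2 to f(e1)^f(e2).
f(e1) = 4*e1 - 1*e2
f(e2) = 5*e1 - 4*e2
f(e1) ^ f(e2) = (4*e1 - 1*e2) ^ (5*e1 - 4*e2)
= 4*(-4)*e12 + (-1)*5*e21
= (-16 - (-5))*e12
= -11*e12
Coefficient = -11


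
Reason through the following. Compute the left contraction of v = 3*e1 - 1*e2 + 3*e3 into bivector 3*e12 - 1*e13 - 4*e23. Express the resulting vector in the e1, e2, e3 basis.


Left contraction v _| B = <vB>_1 (grade-1 part of the geometric product vB).
Using e1_|e12 = e2, e2_|e12 = -e1, e1_|e13 = e3, e3_|e13 = -e1, e2_|e23 = e3, e3_|e23 = -e2:
e1 coeff: -v2*b12 - v3*b13 = -(-1)*(3) - (3)*(-1) = 6
e2 coeff: v1*b12 - v3*b23 = (3)*(3) - (3)*(-4) = 21
e3 coeff: v1*b13 + v2*b23 = (3)*(-1) + (-1)*(-4) = 1
v _| B = 6*e1 + 21*e2 + 1*e3


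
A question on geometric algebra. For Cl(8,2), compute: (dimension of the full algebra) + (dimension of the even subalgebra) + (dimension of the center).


n = 8 + 2 = 10
Total dim = 2^10 = 1024
Even subalgebra dim = 2^9 = 512
n is even, so center dim = 1
Sum = 1024 + 512 + 1 = 1537


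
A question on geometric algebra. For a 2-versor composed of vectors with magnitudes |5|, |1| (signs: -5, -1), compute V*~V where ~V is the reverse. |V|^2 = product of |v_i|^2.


Each vector v_i has |v_i|^2 = s_i^2
Squared scales: (-5)^2 = 25, (-1)^2 = 1
|V|^2 = 25 * 1
= 25


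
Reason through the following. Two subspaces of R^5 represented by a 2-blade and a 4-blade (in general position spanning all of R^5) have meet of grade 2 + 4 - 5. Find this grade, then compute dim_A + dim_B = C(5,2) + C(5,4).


Meet grade = grade(A) + grade(B) - n
= 2 + 4 - 5 = 1
C(5,2) = 10
C(5,4) = 5
dim_A + dim_B = 10 + 5 = 15


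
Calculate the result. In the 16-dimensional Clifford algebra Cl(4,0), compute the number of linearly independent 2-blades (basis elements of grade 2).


Number of grade-k basis blades in Cl(p,q) with n = p + q is C(n, k).
n = 4 + 0 = 4
C(4, 2) = 4! / (2! * 2!)
= 24 / (2 * 2)
= 6


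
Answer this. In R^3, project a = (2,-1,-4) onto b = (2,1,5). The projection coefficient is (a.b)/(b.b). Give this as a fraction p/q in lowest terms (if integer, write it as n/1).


Projection coefficient = (a . b) / (b . b)
a . b = 2*2 + (-1)*1 + (-4)*5
= 4 + (-1) + (-20) = -17
b . b = 2^2 + 1^2 + 5^2
= 4 + 1 + 25 = 30
Coefficient = -17/30
In lowest terms: -17/30


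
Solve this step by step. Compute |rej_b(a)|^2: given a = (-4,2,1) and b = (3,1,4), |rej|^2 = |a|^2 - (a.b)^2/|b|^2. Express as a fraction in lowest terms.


|a|^2 = (-4)^2 + 2^2 + 1^2 = 21
|b|^2 = 3^2 + 1^2 + 4^2 = 26
a . b = (-4)*3 + 2*1 + 1*4 = -6
(a.b)^2 = (-6)^2 = 36
|rej|^2 = 21 - 36/26
= (546 - 36)/26
= 510/26
In lowest terms: 255/13


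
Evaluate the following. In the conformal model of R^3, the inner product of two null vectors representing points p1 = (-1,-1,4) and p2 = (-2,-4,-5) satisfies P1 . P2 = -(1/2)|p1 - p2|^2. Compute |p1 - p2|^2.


p1 - p2 = (1, 3, 9)
|p1 - p2|^2 = 1^2 + 3^2 + 9^2
= 1 + 9 + 81
= 91


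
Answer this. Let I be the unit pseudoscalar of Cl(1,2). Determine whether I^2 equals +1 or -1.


The pseudoscalar I = e1...e_n (product of all n generators) of Cl(p,q) satisfies I^2 = (-1)^(q + n(n-1)/2).
p = 1, q = 2, n = p + q = 3
n(n-1)/2 = 3 * 2 / 2 = 3
Exponent = q + n(n-1)/2 = 2 + 3 = 5
I^2 = (-1)^5 = -1


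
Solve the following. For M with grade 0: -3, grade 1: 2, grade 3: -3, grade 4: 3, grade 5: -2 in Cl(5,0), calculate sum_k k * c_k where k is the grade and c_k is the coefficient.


Grade-weighted sum = sum of grade_k * coefficient_k
0*(-3) = 0
1*2 = 2
3*(-3) = -9
4*3 = 12
5*(-2) = -10
Total = 0 + 2 + (-9) + 12 + (-10) = -5


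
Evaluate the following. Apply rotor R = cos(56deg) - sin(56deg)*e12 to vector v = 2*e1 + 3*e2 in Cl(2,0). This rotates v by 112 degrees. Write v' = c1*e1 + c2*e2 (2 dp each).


Rotor R = cos(56deg) - sin(56deg)*e12
Rotation angle theta = 2 * 56 = 112 degrees
v' = R*v*~R rotates v by theta.
cos(112deg) = -0.3746, sin(112deg) = 0.9272
v'_1 = 2*cos(112deg) - 3*sin(112deg)
= 2*(-0.3746) - 3*0.9272
= -3.53
v'_2 = 2*sin(112deg) + 3*cos(112deg)
= 2*0.9272 + 3*(-0.3746)
= 0.73
v' = -3.53*e1 + 0.73*e2


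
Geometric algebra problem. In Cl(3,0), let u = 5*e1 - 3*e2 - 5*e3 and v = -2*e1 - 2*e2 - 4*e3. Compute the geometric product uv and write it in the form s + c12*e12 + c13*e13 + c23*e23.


In Cl(3,0): e_i^2 = 1, e_ie_j = -e_je_i for i != j.
Scalar part = u . v = 5*(-2) + (-3)*(-2) + (-5)*(-4)
= -10 + 6 + 20 = 16
e12 coeff = 5*(-2) - (-3)*(-2) = -10 - 6 = -16
e13 coeff = 5*(-4) - (-5)*(-2) = -20 - 10 = -30
e23 coeff = (-3)*(-4) - (-5)*(-2) = 12 - 10 = 2
uv = 16 - 16*e12 - 30*e13 + 2*e23


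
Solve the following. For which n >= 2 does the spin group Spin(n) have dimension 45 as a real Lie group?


dim Spin(n) = dim so(n) = n(n-1)/2.
Solve n(n-1)/2 = 45, i.e. n^2 - n - 90 = 0.
Discriminant = 1 + 8*45 = 361
n = (1 + sqrt(361))/2 = (1 + 19)/2 = 10


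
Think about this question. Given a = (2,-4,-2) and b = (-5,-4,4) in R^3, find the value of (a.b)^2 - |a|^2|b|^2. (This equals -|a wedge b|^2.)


a . b = 2*(-5) + (-4)*(-4) + (-2)*4
= -10 + 16 + (-8) = -2
|a|^2 = 2^2 + (-4)^2 + (-2)^2 = 24
|b|^2 = (-5)^2 + (-4)^2 + 4^2 = 57
(a.b)^2 = (-2)^2 = 4
|a|^2 * |b|^2 = 24 * 57 = 1368
Result = 4 - 1368 = -1364


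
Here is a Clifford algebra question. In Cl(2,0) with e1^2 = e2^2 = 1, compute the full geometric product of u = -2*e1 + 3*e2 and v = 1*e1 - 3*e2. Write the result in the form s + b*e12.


Expand: (-2*e1 + 3*e2)(1*e1 - 3*e2)
= (-2)*1*e1e1 + (-2)*(-3)*e1e2 + 3*1*e2e1 + 3*(-3)*e2e2
Using e1^2 = e2^2 = 1, e2e1 = -e1e2:
Scalar part s = (-2)*1 + 3*(-3) = -2 + (-9) = -11
Bivector part b = (-2)*(-3) - 3*1 = 6 - 3 = 3
uv = -11 + 3*e12


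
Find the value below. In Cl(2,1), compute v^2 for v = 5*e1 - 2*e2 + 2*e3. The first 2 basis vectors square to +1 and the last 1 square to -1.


v^2 = sum of c_i^2 * e_i^2
Positive signature terms (e_i^2 = +1): 5^2 + (-2)^2 = 29
Negative signature terms (e_j^2 = -1): 2^2 = 4
v^2 = 29 - 4 = 25


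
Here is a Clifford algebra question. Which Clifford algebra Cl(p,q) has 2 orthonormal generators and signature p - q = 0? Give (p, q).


We need p + q = 2 and p - q = 0.
Adding: 2p = 2 + 0 = 2, so p = 1.
Then q = 2 - 1 = 1.
(p, q) = (1, 1)


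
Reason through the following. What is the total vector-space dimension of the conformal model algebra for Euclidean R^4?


The conformal model of R^4 uses Cl(5,1): the 4 Euclidean generators plus two extra orthogonal generators e+ (e+^2 = +1) and e- (e-^2 = -1), from which the null vectors e0, einf are built.
Number of generators m = 4 + 2 = 6.
dim Cl(p,q) = 2^m = 2^6 = 64


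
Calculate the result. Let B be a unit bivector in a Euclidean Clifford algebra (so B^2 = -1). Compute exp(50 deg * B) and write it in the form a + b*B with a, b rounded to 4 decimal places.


For a unit bivector B with B^2 = -1, the exponential series gives
e^(theta*B) = cos(theta) + sin(theta)*B (the GA analogue of Euler's formula).
theta = 50 degrees = 0.872665 rad
cos(50 deg) = 0.6428
sin(50 deg) = 0.7660
exp(theta*B) = 0.6428 + 0.7660*B


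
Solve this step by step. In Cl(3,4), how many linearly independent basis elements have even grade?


Even subalgebra dimension = 2^(n-1)
n = 3 + 4 = 7
2^(7 - 1) = 2^6 = 64
Verification: sum of C(7,k) for even k = 1 + 21 + 35 + 7 = 64
Result = 64


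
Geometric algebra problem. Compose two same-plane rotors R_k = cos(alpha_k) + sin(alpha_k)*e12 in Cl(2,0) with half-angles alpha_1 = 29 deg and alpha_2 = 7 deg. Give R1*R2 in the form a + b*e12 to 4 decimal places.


Same-plane rotors commute and their half-angles add:
R1*R2 = cos(a1 + a2) + sin(a1 + a2)*e12.
a1 + a2 = 29 + 7 = 36 deg
cos(36 deg) = 0.8090
sin(36 deg) = 0.5878
R1*R2 = 0.8090 + 0.5878*e12


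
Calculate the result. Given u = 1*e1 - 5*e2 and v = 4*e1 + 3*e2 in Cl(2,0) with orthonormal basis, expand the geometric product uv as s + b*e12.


Expand: (1*e1 - 5*e2)(4*e1 + 3*e2)
= 1*4*e1e1 + 1*3*e1e2 + (-5)*4*e2e1 + (-5)*3*e2e2
Using e1^2 = e2^2 = 1, e2e1 = -e1e2:
Scalar part s = 1*4 + (-5)*3 = 4 + (-15) = -11
Bivector part b = 1*3 - (-5)*4 = 3 - (-20) = 23
uv = -11 + 23*e12


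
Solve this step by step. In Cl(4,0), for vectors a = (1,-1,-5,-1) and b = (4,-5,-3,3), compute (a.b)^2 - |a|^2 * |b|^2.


a . b = 1*4 + (-1)*(-5) + (-5)*(-3) + (-1)*3
= 4 + 5 + 15 + (-3) = 21
|a|^2 = 1^2 + (-1)^2 + (-5)^2 + (-1)^2 = 28
|b|^2 = 4^2 + (-5)^2 + (-3)^2 + 3^2 = 59
(a.b)^2 = 21^2 = 441
|a|^2 * |b|^2 = 28 * 59 = 1652
Result = 441 - 1652 = -1211


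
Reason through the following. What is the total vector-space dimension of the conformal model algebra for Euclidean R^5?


The conformal model of R^5 uses Cl(6,1): the 5 Euclidean generators plus two extra orthogonal generators e+ (e+^2 = +1) and e- (e-^2 = -1), from which the null vectors e0, einf are built.
Number of generators m = 5 + 2 = 7.
dim Cl(p,q) = 2^m = 2^7 = 128


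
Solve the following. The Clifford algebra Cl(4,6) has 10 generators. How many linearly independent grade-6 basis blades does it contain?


Number of grade-k basis blades in Cl(p,q) with n = p + q is C(n, k).
n = 4 + 6 = 10
C(10, 6) = 10! / (6! * 4!)
= 3628800 / (720 * 24)
= 210


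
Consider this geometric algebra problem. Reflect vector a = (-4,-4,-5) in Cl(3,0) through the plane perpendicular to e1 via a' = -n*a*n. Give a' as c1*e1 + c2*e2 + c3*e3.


Reflection formula: a' = -n*a*n, with n = e1 (unit vector, n^2 = 1).
For reflection through hyperplane perp to e1:
The component along e1 flips sign, others stay.
a = (-4, -4, -5)
a' = (4, -4, -5)
a' = 4*e1 - 4*e2 - 5*e3


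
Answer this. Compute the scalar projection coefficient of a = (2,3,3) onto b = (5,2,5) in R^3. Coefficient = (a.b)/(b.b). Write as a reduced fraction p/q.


Projection coefficient = (a . b) / (b . b)
a . b = 2*5 + 3*2 + 3*5
= 10 + 6 + 15 = 31
b . b = 5^2 + 2^2 + 5^2
= 25 + 4 + 25 = 54
Coefficient = 31/54
In lowest terms: 31/54


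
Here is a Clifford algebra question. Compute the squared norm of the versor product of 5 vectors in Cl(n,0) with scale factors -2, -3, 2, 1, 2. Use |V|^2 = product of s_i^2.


Each vector v_i has |v_i|^2 = s_i^2
Squared scales: (-2)^2 = 4, (-3)^2 = 9, 2^2 = 4, 1^2 = 1, 2^2 = 4
|V|^2 = 4 * 9 * 4 * 1 * 4
= 576


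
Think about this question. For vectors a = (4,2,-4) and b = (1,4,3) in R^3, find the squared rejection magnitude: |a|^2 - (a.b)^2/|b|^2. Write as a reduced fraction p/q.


|a|^2 = 4^2 + 2^2 + (-4)^2 = 36
|b|^2 = 1^2 + 4^2 + 3^2 = 26
a . b = 4*1 + 2*4 + (-4)*3 = 0
(a.b)^2 = 0^2 = 0
|rej|^2 = 36 - 0/26
= (936 - 0)/26
= 936/26
In lowest terms: 36/1


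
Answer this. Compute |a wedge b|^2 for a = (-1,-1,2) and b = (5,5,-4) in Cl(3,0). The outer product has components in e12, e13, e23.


a wedge b = (a1*b2 - a2*b1)*e12 + (a1*b3 - a3*b1)*e13 + (a2*b3 - a3*b2)*e23
e12 coeff: (-1)*5 - (-1)*5 = -5 - (-5) = 0
e13 coeff: (-1)*(-4) - 2*5 = 4 - 10 = -6
e23 coeff: (-1)*(-4) - 2*5 = 4 - 10 = -6
|a wedge b|^2 = 0^2 + (-6)^2 + (-6)^2
= 0 + 36 + 36
= 72


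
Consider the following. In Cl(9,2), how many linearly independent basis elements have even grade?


Even subalgebra dimension = 2^(n-1)
n = 9 + 2 = 11
2^(11 - 1) = 2^10 = 1024
Verification: sum of C(11,k) for even k = 1 + 55 + 330 + 462 + 165 + 11 = 1024
Result = 1024


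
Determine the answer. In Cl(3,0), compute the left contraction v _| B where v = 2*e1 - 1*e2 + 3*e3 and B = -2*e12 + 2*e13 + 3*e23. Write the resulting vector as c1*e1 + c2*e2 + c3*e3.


Left contraction v _| B = <vB>_1 (grade-1 part of the geometric product vB).
Using e1_|e12 = e2, e2_|e12 = -e1, e1_|e13 = e3, e3_|e13 = -e1, e2_|e23 = e3, e3_|e23 = -e2:
e1 coeff: -v2*b12 - v3*b13 = -(-1)*(-2) - (3)*(2) = -8
e2 coeff: v1*b12 - v3*b23 = (2)*(-2) - (3)*(3) = -13
e3 coeff: v1*b13 + v2*b23 = (2)*(2) + (-1)*(3) = 1
v _| B = -8*e1 - 13*e2 + 1*e3


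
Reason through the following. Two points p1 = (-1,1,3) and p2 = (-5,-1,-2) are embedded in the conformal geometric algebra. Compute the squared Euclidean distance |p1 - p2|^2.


p1 - p2 = (4, 2, 5)
|p1 - p2|^2 = 4^2 + 2^2 + 5^2
= 16 + 4 + 25
= 45


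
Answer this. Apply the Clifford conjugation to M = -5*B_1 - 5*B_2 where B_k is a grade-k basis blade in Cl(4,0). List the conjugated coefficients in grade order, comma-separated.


Clifford conjugate sign for grade k: (-1)^(k(k+1)/2)
Grade 1: (-1)^(1*2/2) = (-1)^1 = -1, coeff -5 -> 5
Grade 2: (-1)^(2*3/2) = (-1)^3 = -1, coeff -5 -> 5
Conjugated coefficients: 5, 5


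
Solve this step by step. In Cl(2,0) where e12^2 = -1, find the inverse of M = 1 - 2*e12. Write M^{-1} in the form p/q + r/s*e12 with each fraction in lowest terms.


M = 1 - 2*e12, where e12^2 = -1.
Since M commutes with its reverse ~M = a - b*e12, M * ~M = a^2 - b^2*e12^2 = a^2 + b^2.
So M^{-1} = ~M / (a^2 + b^2) = (a - b*e12)/(a^2 + b^2).
a^2 + b^2 = 1 + 4 = 5
Scalar part = 1/5 = 1/5
Bivector coeff = 2/5 = 2/5
M^{-1} = 1/5 + 2/5*e12


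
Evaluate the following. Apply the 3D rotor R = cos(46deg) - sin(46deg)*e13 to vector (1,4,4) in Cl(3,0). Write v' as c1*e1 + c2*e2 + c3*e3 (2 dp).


Rotor R = cos(46deg) - sin(46deg)*e13
Rotation angle theta = 2 * 46 = 92 degrees in the e13 plane (e1 -> e3).
The component perpendicular to the plane (e2) is invariant: v'_2 = v2 = 4.00
cos(92deg) = -0.0349, sin(92deg) = 0.9994
v'_1 = v1*cos(theta) - v3*sin(theta) = 1*(-0.0349) - 4*0.9994 = -4.03
v'_3 = v1*sin(theta) + v3*cos(theta) = 1*0.9994 + 4*(-0.0349) = 0.86
v' = -4.03*e1 + 4.00*e2 + 0.86*e3


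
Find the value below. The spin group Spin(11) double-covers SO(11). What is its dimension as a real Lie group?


Spin(n) double-covers SO(n); both have Lie algebra so(n) of dimension n(n-1)/2.
n = 11
n(n-1) = 11 * 10 = 110
dim Spin(11) = 110/2 = 55


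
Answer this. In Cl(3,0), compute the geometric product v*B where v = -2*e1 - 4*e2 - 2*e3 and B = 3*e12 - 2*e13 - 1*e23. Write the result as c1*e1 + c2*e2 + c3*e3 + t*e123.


vB has grade-1 (vector) and grade-3 (trivector) parts: vB = (v _| B) + (v ^ B).
Vector part <vB>_1:
  e1: -v2*b12 - v3*b13 = -(-4)*(3) - (-2)*(-2) = 8
  e2: v1*b12 - v3*b23 = (-2)*(3) - (-2)*(-1) = -8
  e3: v1*b13 + v2*b23 = (-2)*(-2) + (-4)*(-1) = 8
Trivector part <vB>_3:
  e123: v1*b23 - v2*b13 + v3*b12 = (-2)*(-1) - (-4)*(-2) + (-2)*(3) = -12
vB = 8*e1 - 8*e2 + 8*e3 - 12*e123


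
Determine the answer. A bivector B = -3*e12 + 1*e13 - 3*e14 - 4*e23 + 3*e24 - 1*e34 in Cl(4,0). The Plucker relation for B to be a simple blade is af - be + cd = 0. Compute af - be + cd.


Plucker relation: af - be + cd
a*f = (-3)*(-1) = 3
b*e = 1*3 = 3
c*d = (-3)*(-4) = 12
af - be + cd = 3 - 3 + 12
= 12


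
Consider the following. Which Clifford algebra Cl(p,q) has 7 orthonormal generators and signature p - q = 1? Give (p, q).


We need p + q = 7 and p - q = 1.
Adding: 2p = 7 + 1 = 8, so p = 4.
Then q = 7 - 4 = 3.
(p, q) = (4, 3)


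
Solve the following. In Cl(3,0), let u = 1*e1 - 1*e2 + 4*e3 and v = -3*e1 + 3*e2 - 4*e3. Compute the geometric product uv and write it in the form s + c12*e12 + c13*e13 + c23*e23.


In Cl(3,0): e_i^2 = 1, e_ie_j = -e_je_i for i != j.
Scalar part = u . v = 1*(-3) + (-1)*3 + 4*(-4)
= -3 + (-3) + (-16) = -22
e12 coeff = 1*3 - (-1)*(-3) = 3 - 3 = 0
e13 coeff = 1*(-4) - 4*(-3) = -4 - (-12) = 8
e23 coeff = (-1)*(-4) - 4*3 = 4 - 12 = -8
uv = -22 + 0*e12 + 8*e13 - 8*e23


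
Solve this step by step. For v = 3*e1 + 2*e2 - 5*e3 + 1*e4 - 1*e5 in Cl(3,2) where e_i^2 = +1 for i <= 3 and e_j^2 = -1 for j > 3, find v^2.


v^2 = sum of c_i^2 * e_i^2
Positive signature terms (e_i^2 = +1): 3^2 + 2^2 + (-5)^2 = 38
Negative signature terms (e_j^2 = -1): 1^2 + (-1)^2 = 2
v^2 = 38 - 2 = 36


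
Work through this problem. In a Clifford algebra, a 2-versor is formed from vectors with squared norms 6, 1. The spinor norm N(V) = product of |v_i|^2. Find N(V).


Spinor norm N(V) = |v1|^2 * |v2|^2 * ... * |v2|^2
= 6 * 1
Running product: 6, 6
N(V) = 6


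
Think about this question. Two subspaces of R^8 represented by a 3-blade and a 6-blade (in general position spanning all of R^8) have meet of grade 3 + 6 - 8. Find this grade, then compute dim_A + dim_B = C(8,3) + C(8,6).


Meet grade = grade(A) + grade(B) - n
= 3 + 6 - 8 = 1
C(8,3) = 56
C(8,6) = 28
dim_A + dim_B = 56 + 28 = 84


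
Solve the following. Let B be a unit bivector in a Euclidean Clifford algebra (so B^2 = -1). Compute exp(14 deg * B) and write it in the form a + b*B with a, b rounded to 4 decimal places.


For a unit bivector B with B^2 = -1, the exponential series gives
e^(theta*B) = cos(theta) + sin(theta)*B (the GA analogue of Euler's formula).
theta = 14 degrees = 0.244346 rad
cos(14 deg) = 0.9703
sin(14 deg) = 0.2419
exp(theta*B) = 0.9703 + 0.2419*B


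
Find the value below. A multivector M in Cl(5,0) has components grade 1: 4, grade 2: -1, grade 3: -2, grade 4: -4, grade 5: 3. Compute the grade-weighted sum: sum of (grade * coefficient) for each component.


Grade-weighted sum = sum of grade_k * coefficient_k
1*4 = 4
2*(-1) = -2
3*(-2) = -6
4*(-4) = -16
5*3 = 15
Total = 4 + (-2) + (-6) + (-16) + 15 = -5


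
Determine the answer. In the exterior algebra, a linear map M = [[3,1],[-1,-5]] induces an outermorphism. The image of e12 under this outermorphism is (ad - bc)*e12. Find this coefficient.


The outermorphism of a linear map f sends e1^e2 to f(e1)^f(e2).
f(e1) = 3*e1 - 1*e2
f(e2) = 1*e1 - 5*e2
f(e1) ^ f(e2) = (3*e1 - 1*e2) ^ (1*e1 - 5*e2)
= 3*(-5)*e12 + (-1)*1*e21
= (-15 - (-1))*e12
= -14*e12
Coefficient = -14


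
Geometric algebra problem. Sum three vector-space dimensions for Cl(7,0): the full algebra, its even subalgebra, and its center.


n = 7 + 0 = 7
Total dim = 2^7 = 128
Even subalgebra dim = 2^6 = 64
n is odd, so center dim = 2
Sum = 128 + 64 + 2 = 194
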